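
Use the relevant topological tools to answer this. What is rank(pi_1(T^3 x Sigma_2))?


pi_1(A x B) = pi_1(A) x pi_1(B); rank of abelianization = b_1.
b_1(T^3) = 3, b_1(Sigma_2) = 2*2 = 4.
b_1(product) = 3 + 4 = 7

7


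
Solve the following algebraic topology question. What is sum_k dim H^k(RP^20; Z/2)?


H^k(RP^20; Z/2) = Z/2 for each 0 <= k <= 20.
Total dimension = 20 + 1 = 21

21


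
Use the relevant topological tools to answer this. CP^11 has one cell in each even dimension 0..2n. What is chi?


CP^11 has one cell in each even dimension 0, 2, ..., 2*11 (11+1 cells total).
All cells are even-dimensional, so chi = number of cells.
chi = 11 + 1 = 12

12


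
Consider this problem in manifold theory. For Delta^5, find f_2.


Delta^5 has 5+1 vertices. A 2-face is a choice of 2+1 vertices.
f_2 = C(5+1, 2+1) = C(6,3) = 20

20


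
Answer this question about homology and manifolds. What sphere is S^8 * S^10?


Join of spheres: S^m * S^n = S^{m+n+1}.
dim = 8 + 10 + 1 = 19

19


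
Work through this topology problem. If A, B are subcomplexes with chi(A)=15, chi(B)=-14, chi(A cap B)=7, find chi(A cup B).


chi(A cup B) = chi(A) + chi(B) - chi(A cap B)
= 15 + (-14) - (7)
= -6

-6


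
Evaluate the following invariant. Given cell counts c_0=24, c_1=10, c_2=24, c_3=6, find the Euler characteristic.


chi = sum_k (-1)^k c_k.
= (-1)^0*24 + (-1)^1*10 + (-1)^2*24 + (-1)^3*6
= (24) + (-10) + (24) + (-6)
= 32

32


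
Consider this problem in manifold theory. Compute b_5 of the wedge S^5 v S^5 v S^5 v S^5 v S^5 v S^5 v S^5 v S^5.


For a wedge of spheres, H_k (k>0) is free on one generator per sphere of dimension k.
Spheres of dimension 5: count = 8.
b_5 = 8

8


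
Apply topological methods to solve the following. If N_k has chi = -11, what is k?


chi = 2 - k for closed non-orientable surfaces with k crosscaps.
-11 = 2 - k
k = 2 - (-11) = 13

13


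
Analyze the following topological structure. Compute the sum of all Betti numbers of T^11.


b_k(T^11) = C(11,k), so the sum over k is sum_k C(11,k) = 2^11.
Total = 2^11 = 2048

2048


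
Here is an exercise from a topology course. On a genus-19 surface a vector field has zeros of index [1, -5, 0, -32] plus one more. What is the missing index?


Poincare-Hopf: sum of indices = chi(M).
chi(Sigma_19) = 2 - 2*19 = -36.
Sum of known indices = -36.
x = chi - (sum known) = -36 - (-36) = 0

0


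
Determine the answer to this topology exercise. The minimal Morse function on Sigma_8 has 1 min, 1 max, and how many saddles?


A perfect Morse function has m_k = b_k.
For Sigma_8: b_0=1, b_1=2g=16, b_2=1.
Saddles m_1 = 2g = 16

16


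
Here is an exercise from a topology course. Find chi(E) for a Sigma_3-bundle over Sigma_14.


For a fiber bundle F -> E -> B (with CW structure): chi(E) = chi(B) * chi(F).
chi(Sigma_14) = -26, chi(Sigma_3) = -4.
chi(E) = (-26) * (-4) = 104

104


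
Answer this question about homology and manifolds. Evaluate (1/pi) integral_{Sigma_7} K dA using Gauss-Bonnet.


Gauss-Bonnet: integral K dA = 2*pi*chi(M).
chi(Sigma_7) = 2 - 2*7 = -12.
(integral K dA)/pi = 2*chi = 2*(-12) = -24

-24


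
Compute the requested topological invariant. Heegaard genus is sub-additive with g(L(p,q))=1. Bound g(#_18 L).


Heegaard genus satisfies g(A#B) <= g(A) + g(B).
Each lens space has g = 1.
Upper bound: 18 * 1 = 18

18


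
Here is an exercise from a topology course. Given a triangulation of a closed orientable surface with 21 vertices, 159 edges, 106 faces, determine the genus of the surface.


chi = V - E + F = 21 - 159 + 106 = -32
For orientable closed surface: chi = 2 - 2g, so g = (2 - chi)/2.
g = (2 - (-32)) / 2 = 34 / 2 = 17

17


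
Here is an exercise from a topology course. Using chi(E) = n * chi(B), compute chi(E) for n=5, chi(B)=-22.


For a finite covering: chi(E) = (number of sheets) * chi(B).
chi(E) = 5 * (-22) = -110

-110


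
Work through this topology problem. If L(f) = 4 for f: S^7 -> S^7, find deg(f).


L(f) = 1 + (-1)^7 deg(f) on S^7.
4 = 1 + (-1)^7 * deg(f)
(-1)^7 * deg(f) = 3
deg(f) = -3

-3


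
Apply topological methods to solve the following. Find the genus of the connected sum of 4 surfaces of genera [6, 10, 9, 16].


Genus is additive under connected sum of orientable surfaces.
g = 6 + 10 + 9 + 16 = 41

41


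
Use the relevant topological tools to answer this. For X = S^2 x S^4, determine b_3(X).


Each S^d has Poincare polynomial 1 + t^d.
The product S^2 x S^4 has Poincare polynomial prod(1+t^d_i).
Expanding: b_0=1, b_2=1, b_4=1, b_6=1.
b_3 = 0

0


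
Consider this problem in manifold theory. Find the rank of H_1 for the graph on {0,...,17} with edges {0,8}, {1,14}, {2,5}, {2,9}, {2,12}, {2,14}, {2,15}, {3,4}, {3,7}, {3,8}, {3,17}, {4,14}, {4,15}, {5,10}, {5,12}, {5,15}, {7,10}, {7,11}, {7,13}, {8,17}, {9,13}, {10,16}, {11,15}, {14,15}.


b_1 = E - V + (number of components).
E = 24, V = 18, components = 2.
b_1 = 24 - 18 + 2 = 8

8


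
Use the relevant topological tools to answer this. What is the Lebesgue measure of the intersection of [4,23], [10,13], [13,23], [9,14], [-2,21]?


Intersection = [max(a_i), min(b_i)] = [13, 13].
Length = 13 - 13 = 0

0


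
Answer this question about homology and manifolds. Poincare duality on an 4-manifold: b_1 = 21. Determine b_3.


Poincare duality for closed orientable n-manifolds: b_k = b_{n-k}.
Here n = 4, so b_3 = b_1 = 21

21


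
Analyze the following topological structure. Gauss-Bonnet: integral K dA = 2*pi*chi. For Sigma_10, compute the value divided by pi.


Gauss-Bonnet: integral K dA = 2*pi*chi(M).
chi(Sigma_10) = 2 - 2*10 = -18.
(integral K dA)/pi = 2*chi = 2*(-18) = -36

-36


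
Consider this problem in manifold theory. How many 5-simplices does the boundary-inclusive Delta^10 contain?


Delta^10 has 10+1 vertices. A 5-face is a choice of 5+1 vertices.
f_5 = C(10+1, 5+1) = C(11,6) = 462

462


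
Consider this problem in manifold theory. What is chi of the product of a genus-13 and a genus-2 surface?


chi(Sigma_13) = 2 - 2*13 = -24
chi(Sigma_2) = 2 - 2*2 = -2
chi(product) = (-24) * (-2) = 48

48


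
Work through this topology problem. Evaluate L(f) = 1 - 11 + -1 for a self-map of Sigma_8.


L(f) = tr(f_0*) - tr(f_1*) + tr(f_2*).
= 1 - (11) + (-1)
= -11

-11


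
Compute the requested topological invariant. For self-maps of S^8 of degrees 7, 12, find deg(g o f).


Degree is multiplicative under composition: deg(g o f) = deg(g) * deg(f).
= 12 * 7 = 84

84


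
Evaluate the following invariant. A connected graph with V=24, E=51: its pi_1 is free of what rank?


For a connected graph: rank(pi_1) = b_1 = E - V + 1 = 1 - chi.
chi = V - E = 24 - 51 = -27.
rank = 1 - (-27) = 51 - 24 + 1 = 28

28


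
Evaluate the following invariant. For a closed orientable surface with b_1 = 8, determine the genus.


For a closed orientable surface: b_1 = 2g.
8 = 2g
g = 8 / 2 = 4

4


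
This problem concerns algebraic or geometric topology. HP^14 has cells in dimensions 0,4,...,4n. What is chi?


HP^14 has one cell in each dimension 0, 4, ..., 4*14 (14+1 cells, all even-dim).
chi = 14 + 1 = 15

15


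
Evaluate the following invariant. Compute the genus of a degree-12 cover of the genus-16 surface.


For an n-sheeted cover: chi(E) = n * chi(B).
chi(Sigma_16) = 2 - 2*16 = -30.
chi(E) = 12 * (-30) = -360.
genus(E) = (2 - chi(E))/2 = (2 - (-360))/2 = 362/2 = 181

181


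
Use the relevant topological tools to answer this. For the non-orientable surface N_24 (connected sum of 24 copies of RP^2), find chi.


For a non-orientable closed surface with k crosscaps: chi = 2 - k.
Here k = 24.
chi = 2 - 24 = -22

-22


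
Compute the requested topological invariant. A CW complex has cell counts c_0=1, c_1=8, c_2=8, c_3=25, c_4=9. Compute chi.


chi = sum_k (-1)^k c_k.
= (-1)^0*1 + (-1)^1*8 + (-1)^2*8 + (-1)^3*25 + (-1)^4*9
= (1) + (-8) + (8) + (-25) + (9)
= -15

-15


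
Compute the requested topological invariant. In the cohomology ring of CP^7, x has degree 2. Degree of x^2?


|x| = 2 in H^*(CP^n).
|x^2| = 2 * |x| = 2 * 2 = 4

4


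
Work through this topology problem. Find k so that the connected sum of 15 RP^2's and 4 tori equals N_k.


Since a >= 1, the sum is non-orientable; each T^2 can be replaced by RP^2 # RP^2 (since T^2#RP^2 = 3RP^2).
Total crosscaps k = 15 + 2*4 = 23.
Check via chi: chi = 15*1 + 4*0 - (15+4-1)*2 = -21 = 2 - k = -21. Consistent.

23


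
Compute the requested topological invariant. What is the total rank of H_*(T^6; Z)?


b_k(T^6) = C(6,k), so the sum over k is sum_k C(6,k) = 2^6.
Total = 2^6 = 64

64


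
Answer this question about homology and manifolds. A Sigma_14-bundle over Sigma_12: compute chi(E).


For a fiber bundle F -> E -> B (with CW structure): chi(E) = chi(B) * chi(F).
chi(Sigma_12) = -22, chi(Sigma_14) = -26.
chi(E) = (-22) * (-26) = 572

572


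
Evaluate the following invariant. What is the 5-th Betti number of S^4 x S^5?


Each S^d has Poincare polynomial 1 + t^d.
The product S^4 x S^5 has Poincare polynomial prod(1+t^d_i).
Expanding: b_0=1, b_4=1, b_5=1, b_9=1.
b_5 = 1

1


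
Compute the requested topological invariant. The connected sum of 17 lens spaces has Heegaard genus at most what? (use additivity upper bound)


Heegaard genus satisfies g(A#B) <= g(A) + g(B).
Each lens space has g = 1.
Upper bound: 17 * 1 = 17

17


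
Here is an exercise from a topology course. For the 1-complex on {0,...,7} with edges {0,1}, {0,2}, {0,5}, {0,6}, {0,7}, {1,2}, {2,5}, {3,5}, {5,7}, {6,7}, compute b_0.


Run DFS/union-find over 8 vertices.
V = 8, E = 10.
Number of components = 2

2


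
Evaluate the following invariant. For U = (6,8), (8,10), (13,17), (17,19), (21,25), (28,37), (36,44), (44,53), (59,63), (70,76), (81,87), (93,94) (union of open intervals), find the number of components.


Sort and merge overlapping open intervals.
Merged: (6,8), (8,10), (13,17), (17,19), (21,25), (28,44), (44,53), (59,63), (70,76), (81,87), (93,94).
Number of components = 11

11


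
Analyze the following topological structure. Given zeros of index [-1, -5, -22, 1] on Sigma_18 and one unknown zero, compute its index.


Poincare-Hopf: sum of indices = chi(M).
chi(Sigma_18) = 2 - 2*18 = -34.
Sum of known indices = -27.
x = chi - (sum known) = -34 - (-27) = -7

-7


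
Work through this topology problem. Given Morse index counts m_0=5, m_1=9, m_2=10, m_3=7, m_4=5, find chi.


Morse theory: chi(M) = sum_k (-1)^k m_k where m_k = #(index-k critical points).
= (5) + (-9) + (10) + (-7) + (5) = 4

4


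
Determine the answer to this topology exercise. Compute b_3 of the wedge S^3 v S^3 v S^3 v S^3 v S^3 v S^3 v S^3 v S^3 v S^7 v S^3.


For a wedge of spheres, H_k (k>0) is free on one generator per sphere of dimension k.
Spheres of dimension 3: count = 9.
b_3 = 9

9


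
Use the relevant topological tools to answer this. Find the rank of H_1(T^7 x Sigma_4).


pi_1(A x B) = pi_1(A) x pi_1(B); rank of abelianization = b_1.
b_1(T^7) = 7, b_1(Sigma_4) = 2*4 = 8.
b_1(product) = 7 + 8 = 15

15


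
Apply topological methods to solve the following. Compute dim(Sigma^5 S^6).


Each suspension raises dimension by 1: Sigma S^n = S^{n+1}.
Sigma^5 S^6 = S^{6+5} = S^11

11


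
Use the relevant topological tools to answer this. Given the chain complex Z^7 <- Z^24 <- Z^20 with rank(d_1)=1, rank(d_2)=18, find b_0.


rank H_k = rank(ker d_k) - rank(im d_{k+1}).
rank(ker d_0) = rank(C_0) - rank(d_0) = 7 - 0 = 7.
rank(im d_{0+1}) = 1.
rank H_0 = 7 - 1 = 6

6


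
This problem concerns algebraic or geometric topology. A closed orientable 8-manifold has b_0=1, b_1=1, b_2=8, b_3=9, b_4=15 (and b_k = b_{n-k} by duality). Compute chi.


By Poincare duality b_k = b_{8-k}, so full Betti numbers: b_0=1, b_1=1, b_2=8, b_3=9, b_4=15, b_5=9, b_6=8, b_7=1, b_8=1.
chi = sum (-1)^k b_k = 13

13


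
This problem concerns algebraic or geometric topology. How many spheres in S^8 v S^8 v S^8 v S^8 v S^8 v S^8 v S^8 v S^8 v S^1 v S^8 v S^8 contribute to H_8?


For a wedge of spheres, H_k (k>0) is free on one generator per sphere of dimension k.
Spheres of dimension 8: count = 10.
b_8 = 10

10


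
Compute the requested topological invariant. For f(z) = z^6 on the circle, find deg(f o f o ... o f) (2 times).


deg(f) = 6. Degree is multiplicative: deg(f^2) = (deg f)^2.
deg(f^2) = (6)^2 = 36

36


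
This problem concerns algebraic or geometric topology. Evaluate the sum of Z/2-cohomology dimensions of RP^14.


H^k(RP^14; Z/2) = Z/2 for each 0 <= k <= 14.
Total dimension = 14 + 1 = 15

15


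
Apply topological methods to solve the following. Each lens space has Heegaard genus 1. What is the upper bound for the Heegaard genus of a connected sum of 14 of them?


Heegaard genus satisfies g(A#B) <= g(A) + g(B).
Each lens space has g = 1.
Upper bound: 14 * 1 = 14

14


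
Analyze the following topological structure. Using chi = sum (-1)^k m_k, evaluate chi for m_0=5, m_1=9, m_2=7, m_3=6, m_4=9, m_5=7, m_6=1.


Morse theory: chi(M) = sum_k (-1)^k m_k where m_k = #(index-k critical points).
= (5) + (-9) + (7) + (-6) + (9) + (-7) + (1) = 0

0


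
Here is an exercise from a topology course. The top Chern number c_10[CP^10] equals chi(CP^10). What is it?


For any closed oriented manifold, <e(TM),[M]> = chi(M).
chi(CP^10) = 10+1 = 11

11


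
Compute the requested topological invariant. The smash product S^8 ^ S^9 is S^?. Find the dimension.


S^m ^ S^n = S^{m+n}.
k = 8 + 9 = 17

17


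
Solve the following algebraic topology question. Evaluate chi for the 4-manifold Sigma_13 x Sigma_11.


chi(Sigma_13) = 2 - 2*13 = -24
chi(Sigma_11) = 2 - 2*11 = -20
chi(product) = (-24) * (-20) = 480

480


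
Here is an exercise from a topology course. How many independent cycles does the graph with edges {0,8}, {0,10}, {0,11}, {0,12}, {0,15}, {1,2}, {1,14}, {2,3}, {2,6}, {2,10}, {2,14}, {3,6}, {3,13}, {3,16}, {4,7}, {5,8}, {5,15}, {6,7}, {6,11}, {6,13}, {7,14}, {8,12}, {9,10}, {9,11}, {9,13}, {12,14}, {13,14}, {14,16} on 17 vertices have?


b_1 = E - V + (number of components).
E = 28, V = 17, components = 1.
b_1 = 28 - 17 + 1 = 12

12


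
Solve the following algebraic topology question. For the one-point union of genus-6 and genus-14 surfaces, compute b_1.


For a wedge: H_1(A v B) = H_1(A) + H_1(B).
b_1(Sigma_6) = 12, b_1(Sigma_14) = 28.
b_1 = 12 + 28 = 40

40


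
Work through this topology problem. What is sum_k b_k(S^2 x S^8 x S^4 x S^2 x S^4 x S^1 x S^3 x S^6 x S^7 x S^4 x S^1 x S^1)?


Total Betti number is multiplicative under products.
Each S^d (d>=1) has total Betti number 2.
There are 12 sphere factors.
Total = 2^12 = 4096

4096


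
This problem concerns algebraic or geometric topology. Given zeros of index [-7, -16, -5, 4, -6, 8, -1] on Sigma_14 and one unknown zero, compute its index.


Poincare-Hopf: sum of indices = chi(M).
chi(Sigma_14) = 2 - 2*14 = -26.
Sum of known indices = -23.
x = chi - (sum known) = -26 - (-23) = -3

-3


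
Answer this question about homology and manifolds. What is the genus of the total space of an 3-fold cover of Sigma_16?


For an n-sheeted cover: chi(E) = n * chi(B).
chi(Sigma_16) = 2 - 2*16 = -30.
chi(E) = 3 * (-30) = -90.
genus(E) = (2 - chi(E))/2 = (2 - (-90))/2 = 92/2 = 46

46


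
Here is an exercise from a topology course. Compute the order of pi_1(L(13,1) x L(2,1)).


pi_1(X x Y) = pi_1(X) x pi_1(Y).
pi_1(L(13,1)) = Z/13, pi_1(L(2,1)) = Z/2.
|Z/13 x Z/2| = 13 * 2 = 26

26


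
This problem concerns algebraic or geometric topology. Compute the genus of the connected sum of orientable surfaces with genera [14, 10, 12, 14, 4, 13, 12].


Genus is additive under connected sum of orientable surfaces.
g = 14 + 10 + 12 + 14 + 4 + 13 + 12 = 79

79


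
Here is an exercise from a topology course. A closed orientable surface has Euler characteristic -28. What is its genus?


chi = 2 - 2g for closed orientable surfaces.
-28 = 2 - 2g
2g = 2 - (-28) = 30
g = 15

15


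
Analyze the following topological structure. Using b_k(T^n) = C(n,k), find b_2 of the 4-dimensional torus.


By the Kunneth formula, b_k(T^n) = C(n,k).
b_2(T^4) = C(4,2).
C(4,2) = 4!/(2!*2!) = 6

6


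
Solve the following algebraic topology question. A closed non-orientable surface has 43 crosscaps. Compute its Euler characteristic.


For a non-orientable closed surface with k crosscaps: chi = 2 - k.
Here k = 43.
chi = 2 - 43 = -41

-41


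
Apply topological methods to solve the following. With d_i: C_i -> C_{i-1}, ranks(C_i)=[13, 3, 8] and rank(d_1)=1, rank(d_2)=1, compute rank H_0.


rank H_k = rank(ker d_k) - rank(im d_{k+1}).
rank(ker d_0) = rank(C_0) - rank(d_0) = 13 - 0 = 13.
rank(im d_{0+1}) = 1.
rank H_0 = 13 - 1 = 12

12


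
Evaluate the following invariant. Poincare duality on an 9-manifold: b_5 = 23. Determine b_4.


Poincare duality for closed orientable n-manifolds: b_k = b_{n-k}.
Here n = 9, so b_4 = b_5 = 23

23


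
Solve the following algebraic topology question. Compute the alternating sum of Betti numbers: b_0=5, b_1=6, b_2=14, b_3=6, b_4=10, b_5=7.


chi = sum_k (-1)^k b_k.
= (5) + (-6) + (14) + (-6) + (10) + (-7)
= 10

10


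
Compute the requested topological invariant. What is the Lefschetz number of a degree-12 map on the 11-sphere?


On S^11: L(f) = tr(f_0*) + (-1)^11 tr(f_11*) = 1 + (-1)^11 * deg(f).
L(f) = 1 + (-1)^11 * 12 = 1 + -12 = -11

-11


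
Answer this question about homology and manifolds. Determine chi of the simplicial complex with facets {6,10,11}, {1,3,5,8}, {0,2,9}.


Enumerate all faces; f-vector: f_0=10, f_1=12, f_2=6, f_3=1.
chi = sum (-1)^k f_k = 3

3


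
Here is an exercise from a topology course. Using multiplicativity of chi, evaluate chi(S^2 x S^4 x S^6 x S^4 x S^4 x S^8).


chi is multiplicative: chi(X x Y) = chi(X) chi(Y).
Each even-dim sphere has chi = 2. There are 6 factors.
chi = 2^6 = 64

64


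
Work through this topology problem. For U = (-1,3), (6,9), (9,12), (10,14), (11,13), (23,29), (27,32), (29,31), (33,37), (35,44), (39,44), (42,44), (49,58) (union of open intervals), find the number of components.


Sort and merge overlapping open intervals.
Merged: (-1,3), (6,9), (9,14), (23,32), (33,44), (49,58).
Number of components = 6

6


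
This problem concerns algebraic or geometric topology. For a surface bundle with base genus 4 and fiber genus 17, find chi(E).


For a fiber bundle F -> E -> B (with CW structure): chi(E) = chi(B) * chi(F).
chi(Sigma_4) = -6, chi(Sigma_17) = -32.
chi(E) = (-6) * (-32) = 192

192


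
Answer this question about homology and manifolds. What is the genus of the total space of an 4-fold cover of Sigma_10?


For an n-sheeted cover: chi(E) = n * chi(B).
chi(Sigma_10) = 2 - 2*10 = -18.
chi(E) = 4 * (-18) = -72.
genus(E) = (2 - chi(E))/2 = (2 - (-72))/2 = 74/2 = 37

37


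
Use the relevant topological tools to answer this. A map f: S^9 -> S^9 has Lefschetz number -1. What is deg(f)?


L(f) = 1 + (-1)^9 deg(f) on S^9.
-1 = 1 + (-1)^9 * deg(f)
(-1)^9 * deg(f) = -2
deg(f) = 2

2


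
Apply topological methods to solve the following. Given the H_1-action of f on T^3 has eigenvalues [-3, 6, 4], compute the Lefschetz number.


For a torus self-map: L(f) = det(I - A) where A acts on H_1.
L(f) = (1--3) * (1-6) * (1-4) = 4 * -5 * -3 = 60

60


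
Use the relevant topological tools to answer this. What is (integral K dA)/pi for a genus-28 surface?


Gauss-Bonnet: integral K dA = 2*pi*chi(M).
chi(Sigma_28) = 2 - 2*28 = -54.
(integral K dA)/pi = 2*chi = 2*(-54) = -108

-108


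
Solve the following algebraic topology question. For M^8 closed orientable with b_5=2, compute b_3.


Poincare duality for closed orientable n-manifolds: b_k = b_{n-k}.
Here n = 8, so b_3 = b_5 = 2

2


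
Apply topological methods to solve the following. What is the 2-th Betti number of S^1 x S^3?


Each S^d has Poincare polynomial 1 + t^d.
The product S^1 x S^3 has Poincare polynomial prod(1+t^d_i).
Expanding: b_0=1, b_1=1, b_3=1, b_4=1.
b_2 = 0

0


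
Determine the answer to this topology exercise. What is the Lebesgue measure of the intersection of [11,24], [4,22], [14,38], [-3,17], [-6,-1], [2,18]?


Intersection = [max(a_i), min(b_i)] = [14, -1].
Since 14 > -1, the intersection is empty.
Length = 0

0


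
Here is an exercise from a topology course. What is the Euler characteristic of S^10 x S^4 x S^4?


chi is multiplicative: chi(X x Y) = chi(X) chi(Y).
Each even-dim sphere has chi = 2. There are 3 factors.
chi = 2^3 = 8

8


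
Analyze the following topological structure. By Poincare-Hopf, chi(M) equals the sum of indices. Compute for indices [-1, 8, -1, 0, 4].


Poincare-Hopf: chi(M) = sum of indices of zeros.
chi = (-1) + (8) + (-1) + (0) + (4) = 10

10


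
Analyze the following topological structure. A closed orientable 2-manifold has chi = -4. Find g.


chi = 2 - 2g for closed orientable surfaces.
-4 = 2 - 2g
2g = 2 - (-4) = 6
g = 3

3


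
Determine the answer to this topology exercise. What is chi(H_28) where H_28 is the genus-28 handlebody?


A genus-g handlebody deformation retracts to a wedge of g circles.
chi(vee_g S^1) = 1 - g.
chi(H_28) = 1 - 28 = -27

-27


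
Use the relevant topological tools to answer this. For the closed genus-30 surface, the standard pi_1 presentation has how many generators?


Standard presentation: pi_1(Sigma_g) = <a_1,b_1,...,a_g,b_g | [a_1,b_1]...[a_g,b_g] = 1>.
Number of generators = 2g = 2*30 = 60

60


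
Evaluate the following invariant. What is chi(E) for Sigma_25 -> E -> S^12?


chi(S^12) = 2 (n even), chi(Sigma_25) = 2 - 2*25 = -48.
chi(E) = 2 * (-48) = -96

-96


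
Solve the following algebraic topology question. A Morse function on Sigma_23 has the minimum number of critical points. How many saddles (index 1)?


A perfect Morse function has m_k = b_k.
For Sigma_23: b_0=1, b_1=2g=46, b_2=1.
Saddles m_1 = 2g = 46

46


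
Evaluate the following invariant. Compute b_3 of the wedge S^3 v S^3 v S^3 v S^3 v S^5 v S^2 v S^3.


For a wedge of spheres, H_k (k>0) is free on one generator per sphere of dimension k.
Spheres of dimension 3: count = 5.
b_3 = 5

5


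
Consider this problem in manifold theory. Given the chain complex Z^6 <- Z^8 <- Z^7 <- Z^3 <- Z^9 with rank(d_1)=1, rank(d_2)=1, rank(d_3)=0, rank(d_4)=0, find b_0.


rank H_k = rank(ker d_k) - rank(im d_{k+1}).
rank(ker d_0) = rank(C_0) - rank(d_0) = 6 - 0 = 6.
rank(im d_{0+1}) = 1.
rank H_0 = 6 - 1 = 5

5


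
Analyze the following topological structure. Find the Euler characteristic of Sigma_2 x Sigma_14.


chi(Sigma_2) = 2 - 2*2 = -2
chi(Sigma_14) = 2 - 2*14 = -26
chi(product) = (-2) * (-26) = 52

52


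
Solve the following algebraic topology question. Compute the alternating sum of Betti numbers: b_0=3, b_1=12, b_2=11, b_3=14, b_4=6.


chi = sum_k (-1)^k b_k.
= (3) + (-12) + (11) + (-14) + (6)
= -6

-6


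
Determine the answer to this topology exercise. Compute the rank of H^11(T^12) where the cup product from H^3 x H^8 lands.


Cup product: H^p x H^q -> H^{p+q}; here p+q = 3+8 = 11.
rank H^k(T^n) = C(n,k).
C(12,11) = 12

12


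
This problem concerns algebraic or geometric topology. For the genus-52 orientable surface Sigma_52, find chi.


For a closed orientable surface of genus g: chi = 2 - 2g.
Here g = 52.
chi = 2 - 2*52 = 2 - 104 = -102

-102


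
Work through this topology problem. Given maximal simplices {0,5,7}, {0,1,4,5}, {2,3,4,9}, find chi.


Enumerate all faces; f-vector: f_0=8, f_1=14, f_2=9, f_3=2.
chi = sum (-1)^k f_k = 1

1


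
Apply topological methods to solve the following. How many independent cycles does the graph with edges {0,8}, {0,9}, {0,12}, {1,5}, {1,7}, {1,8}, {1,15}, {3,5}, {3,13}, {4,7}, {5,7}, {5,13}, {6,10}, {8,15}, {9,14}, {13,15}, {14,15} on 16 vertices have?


b_1 = E - V + (number of components).
E = 17, V = 16, components = 4.
b_1 = 17 - 16 + 4 = 5

5


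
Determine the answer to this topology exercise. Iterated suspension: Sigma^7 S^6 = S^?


Each suspension raises dimension by 1: Sigma S^n = S^{n+1}.
Sigma^7 S^6 = S^{6+7} = S^13

13


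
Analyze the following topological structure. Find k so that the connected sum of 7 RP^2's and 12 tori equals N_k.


Since a >= 1, the sum is non-orientable; each T^2 can be replaced by RP^2 # RP^2 (since T^2#RP^2 = 3RP^2).
Total crosscaps k = 7 + 2*12 = 31.
Check via chi: chi = 7*1 + 12*0 - (7+12-1)*2 = -29 = 2 - k = -29. Consistent.

31


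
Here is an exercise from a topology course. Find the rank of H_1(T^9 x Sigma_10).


pi_1(A x B) = pi_1(A) x pi_1(B); rank of abelianization = b_1.
b_1(T^9) = 9, b_1(Sigma_10) = 2*10 = 20.
b_1(product) = 9 + 20 = 29

29


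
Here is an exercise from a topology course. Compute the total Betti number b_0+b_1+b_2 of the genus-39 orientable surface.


For Sigma_39: b_0 = 1, b_1 = 2g = 78, b_2 = 1.
Total = 1 + 78 + 1 = 80

80


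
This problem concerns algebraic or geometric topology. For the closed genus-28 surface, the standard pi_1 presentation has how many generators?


Standard presentation: pi_1(Sigma_g) = <a_1,b_1,...,a_g,b_g | [a_1,b_1]...[a_g,b_g] = 1>.
Number of generators = 2g = 2*28 = 56

56


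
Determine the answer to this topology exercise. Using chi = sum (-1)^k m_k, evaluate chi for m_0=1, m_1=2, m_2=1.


Morse theory: chi(M) = sum_k (-1)^k m_k where m_k = #(index-k critical points).
= (1) + (-2) + (1) = 0

0


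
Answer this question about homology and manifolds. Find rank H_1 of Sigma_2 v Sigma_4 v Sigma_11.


For a wedge X v Y: reduced H_k(X v Y) = H_k(X) + H_k(Y).
Each Sigma_g contributes b_1 = 2g.
b_1 = 4 + 8 + 22 = 34

34


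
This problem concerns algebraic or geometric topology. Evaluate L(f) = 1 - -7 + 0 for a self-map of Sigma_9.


L(f) = tr(f_0*) - tr(f_1*) + tr(f_2*).
= 1 - (-7) + (0)
= 8

8


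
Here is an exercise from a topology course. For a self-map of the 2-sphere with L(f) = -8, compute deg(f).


L(f) = 1 + (-1)^2 deg(f) on S^2.
-8 = 1 + (-1)^2 * deg(f)
(-1)^2 * deg(f) = -9
deg(f) = -9

-9


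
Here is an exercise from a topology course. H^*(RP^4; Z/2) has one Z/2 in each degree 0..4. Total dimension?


H^k(RP^4; Z/2) = Z/2 for each 0 <= k <= 4.
Total dimension = 4 + 1 = 5

5


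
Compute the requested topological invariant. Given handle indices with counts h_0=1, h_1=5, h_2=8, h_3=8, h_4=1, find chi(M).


Handles of index k contribute (-1)^k to chi (same as CW cells).
chi = (1) + (-5) + (8) + (-8) + (1) = -3

-3


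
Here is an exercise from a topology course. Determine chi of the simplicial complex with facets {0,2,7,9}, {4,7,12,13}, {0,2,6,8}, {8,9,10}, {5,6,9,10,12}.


Enumerate all faces; f-vector: f_0=11, f_1=29, f_2=23, f_3=8, f_4=1.
chi = sum (-1)^k f_k = -2

-2


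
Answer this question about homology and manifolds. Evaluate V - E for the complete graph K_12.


K_12: V = 12, E = C(12,2) = 66.
chi = V - E = 12 - 66 = -54

-54


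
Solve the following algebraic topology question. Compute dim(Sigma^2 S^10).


Each suspension raises dimension by 1: Sigma S^n = S^{n+1}.
Sigma^2 S^10 = S^{10+2} = S^12

12


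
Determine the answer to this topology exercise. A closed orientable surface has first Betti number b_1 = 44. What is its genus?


For a closed orientable surface: b_1 = 2g.
44 = 2g
g = 44 / 2 = 22

22


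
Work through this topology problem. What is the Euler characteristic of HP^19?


HP^19 has one cell in each dimension 0, 4, ..., 4*19 (19+1 cells, all even-dim).
chi = 19 + 1 = 20

20


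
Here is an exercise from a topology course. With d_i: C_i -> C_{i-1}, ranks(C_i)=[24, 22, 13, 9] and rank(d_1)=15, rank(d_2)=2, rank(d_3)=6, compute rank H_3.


rank H_k = rank(ker d_k) - rank(im d_{k+1}).
rank(ker d_3) = rank(C_3) - rank(d_3) = 9 - 6 = 3.
rank(im d_{3+1}) = 0.
rank H_3 = 3 - 0 = 3

3


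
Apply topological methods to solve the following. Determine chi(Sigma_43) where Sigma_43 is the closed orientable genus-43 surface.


For a closed orientable surface of genus g: chi = 2 - 2g.
Here g = 43.
chi = 2 - 2*43 = 2 - 86 = -84

-84


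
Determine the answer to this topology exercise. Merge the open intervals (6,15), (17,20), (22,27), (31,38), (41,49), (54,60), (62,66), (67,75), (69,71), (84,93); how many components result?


Sort and merge overlapping open intervals.
Merged: (6,15), (17,20), (22,27), (31,38), (41,49), (54,60), (62,66), (67,75), (84,93).
Number of components = 9

9


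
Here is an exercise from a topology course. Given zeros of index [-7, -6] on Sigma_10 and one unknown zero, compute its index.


Poincare-Hopf: sum of indices = chi(M).
chi(Sigma_10) = 2 - 2*10 = -18.
Sum of known indices = -13.
x = chi - (sum known) = -18 - (-13) = -5

-5


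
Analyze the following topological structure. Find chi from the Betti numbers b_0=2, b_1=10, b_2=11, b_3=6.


chi = sum_k (-1)^k b_k.
= (2) + (-10) + (11) + (-6)
= -3

-3


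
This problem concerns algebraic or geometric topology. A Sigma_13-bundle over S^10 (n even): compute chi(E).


chi(S^10) = 2 (n even), chi(Sigma_13) = 2 - 2*13 = -24.
chi(E) = 2 * (-24) = -48

-48


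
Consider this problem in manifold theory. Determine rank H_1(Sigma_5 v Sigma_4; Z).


For a wedge: H_1(A v B) = H_1(A) + H_1(B).
b_1(Sigma_5) = 10, b_1(Sigma_4) = 8.
b_1 = 10 + 8 = 18

18


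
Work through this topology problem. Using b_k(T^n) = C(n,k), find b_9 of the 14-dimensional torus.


By the Kunneth formula, b_k(T^n) = C(n,k).
b_9(T^14) = C(14,9).
C(14,9) = 14!/(9!*5!) = 2002

2002


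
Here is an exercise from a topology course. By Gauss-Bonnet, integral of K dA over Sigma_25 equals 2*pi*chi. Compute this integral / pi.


Gauss-Bonnet: integral K dA = 2*pi*chi(M).
chi(Sigma_25) = 2 - 2*25 = -48.
(integral K dA)/pi = 2*chi = 2*(-48) = -96

-96


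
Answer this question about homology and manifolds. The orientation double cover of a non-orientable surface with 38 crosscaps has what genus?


chi(N_38) = 2 - 38 = -36.
Double cover: chi(Sigma_g) = 2 * chi(N_38) = 2*(-36) = -72.
2 - 2g = -72, so g = (2 - (-72))/2 = 74/2 = 37

37


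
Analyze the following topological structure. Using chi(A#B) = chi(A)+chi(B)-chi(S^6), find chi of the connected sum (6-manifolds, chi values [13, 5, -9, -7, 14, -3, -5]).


For n-manifolds: chi(A#B) = chi(A) + chi(B) - chi(S^6).
chi(S^6) = 1 + (-1)^6 = 2.
chi(#) = (sum chi_i) - (7-1)*chi(S^6) = 8 - 6*2 = -4

-4


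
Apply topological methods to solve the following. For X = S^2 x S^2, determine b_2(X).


Each S^d has Poincare polynomial 1 + t^d.
The product S^2 x S^2 has Poincare polynomial prod(1+t^d_i).
Expanding: b_0=1, b_2=2, b_4=1.
b_2 = 2

2


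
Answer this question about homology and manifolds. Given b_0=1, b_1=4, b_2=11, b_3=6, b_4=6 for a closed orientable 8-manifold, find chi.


By Poincare duality b_k = b_{8-k}, so full Betti numbers: b_0=1, b_1=4, b_2=11, b_3=6, b_4=6, b_5=6, b_6=11, b_7=4, b_8=1.
chi = sum (-1)^k b_k = 10

10


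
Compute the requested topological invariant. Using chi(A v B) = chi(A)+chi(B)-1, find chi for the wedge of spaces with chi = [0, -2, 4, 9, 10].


chi(A v B) = chi(A) + chi(B) - 1 (one point identified).
For 5 spaces: chi = (sum chi_i) - (5 - 1).
sum = 21; chi = 21 - 4 = 17

17


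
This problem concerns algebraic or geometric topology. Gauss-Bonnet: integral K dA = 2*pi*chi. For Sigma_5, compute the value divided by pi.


Gauss-Bonnet: integral K dA = 2*pi*chi(M).
chi(Sigma_5) = 2 - 2*5 = -8.
(integral K dA)/pi = 2*chi = 2*(-8) = -16

-16


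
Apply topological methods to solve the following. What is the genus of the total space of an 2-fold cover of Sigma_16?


For an n-sheeted cover: chi(E) = n * chi(B).
chi(Sigma_16) = 2 - 2*16 = -30.
chi(E) = 2 * (-30) = -60.
genus(E) = (2 - chi(E))/2 = (2 - (-60))/2 = 62/2 = 31

31


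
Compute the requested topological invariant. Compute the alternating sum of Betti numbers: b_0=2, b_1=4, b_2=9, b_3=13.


chi = sum_k (-1)^k b_k.
= (2) + (-4) + (9) + (-13)
= -6

-6


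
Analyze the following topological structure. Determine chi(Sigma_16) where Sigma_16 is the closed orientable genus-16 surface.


For a closed orientable surface of genus g: chi = 2 - 2g.
Here g = 16.
chi = 2 - 2*16 = 2 - 32 = -30

-30


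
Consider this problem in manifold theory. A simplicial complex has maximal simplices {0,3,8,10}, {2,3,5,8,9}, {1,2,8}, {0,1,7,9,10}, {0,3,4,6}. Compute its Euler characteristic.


Enumerate all faces; f-vector: f_0=11, f_1=31, f_2=29, f_3=12, f_4=2.
chi = sum (-1)^k f_k = -1

-1


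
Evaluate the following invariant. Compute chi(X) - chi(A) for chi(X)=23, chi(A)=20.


Relative Euler characteristic: chi(X, A) = chi(X) - chi(A).
= 23 - (20) = 3

3


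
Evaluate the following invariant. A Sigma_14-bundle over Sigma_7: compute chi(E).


For a fiber bundle F -> E -> B (with CW structure): chi(E) = chi(B) * chi(F).
chi(Sigma_7) = -12, chi(Sigma_14) = -26.
chi(E) = (-12) * (-26) = 312

312


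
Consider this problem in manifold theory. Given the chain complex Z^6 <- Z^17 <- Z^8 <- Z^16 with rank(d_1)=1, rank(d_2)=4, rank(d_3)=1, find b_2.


rank H_k = rank(ker d_k) - rank(im d_{k+1}).
rank(ker d_2) = rank(C_2) - rank(d_2) = 8 - 4 = 4.
rank(im d_{2+1}) = 1.
rank H_2 = 4 - 1 = 3

3


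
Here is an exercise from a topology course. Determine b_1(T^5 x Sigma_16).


pi_1(A x B) = pi_1(A) x pi_1(B); rank of abelianization = b_1.
b_1(T^5) = 5, b_1(Sigma_16) = 2*16 = 32.
b_1(product) = 5 + 32 = 37

37


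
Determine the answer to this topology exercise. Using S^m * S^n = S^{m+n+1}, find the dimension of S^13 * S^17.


Join of spheres: S^m * S^n = S^{m+n+1}.
dim = 13 + 17 + 1 = 31

31


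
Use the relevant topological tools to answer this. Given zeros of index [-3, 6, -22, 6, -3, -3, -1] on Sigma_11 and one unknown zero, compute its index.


Poincare-Hopf: sum of indices = chi(M).
chi(Sigma_11) = 2 - 2*11 = -20.
Sum of known indices = -20.
x = chi - (sum known) = -20 - (-20) = 0

0


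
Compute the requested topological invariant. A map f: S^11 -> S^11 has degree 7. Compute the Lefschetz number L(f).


On S^11: L(f) = tr(f_0*) + (-1)^11 tr(f_11*) = 1 + (-1)^11 * deg(f).
L(f) = 1 + (-1)^11 * 7 = 1 + -7 = -6

-6


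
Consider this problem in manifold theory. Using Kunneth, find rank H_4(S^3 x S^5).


Each S^d has Poincare polynomial 1 + t^d.
The product S^3 x S^5 has Poincare polynomial prod(1+t^d_i).
Expanding: b_0=1, b_3=1, b_5=1, b_8=1.
b_4 = 0

0


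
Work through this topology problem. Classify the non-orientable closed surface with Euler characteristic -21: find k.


chi = 2 - k for closed non-orientable surfaces with k crosscaps.
-21 = 2 - k
k = 2 - (-21) = 23

23


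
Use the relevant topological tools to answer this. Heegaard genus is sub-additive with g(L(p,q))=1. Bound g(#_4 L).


Heegaard genus satisfies g(A#B) <= g(A) + g(B).
Each lens space has g = 1.
Upper bound: 4 * 1 = 4

4


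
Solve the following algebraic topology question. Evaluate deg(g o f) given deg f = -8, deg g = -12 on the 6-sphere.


Degree is multiplicative under composition: deg(g o f) = deg(g) * deg(f).
= -12 * -8 = 96

96


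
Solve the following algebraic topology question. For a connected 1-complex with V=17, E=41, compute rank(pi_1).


For a connected graph: rank(pi_1) = b_1 = E - V + 1 = 1 - chi.
chi = V - E = 17 - 41 = -24.
rank = 1 - (-24) = 41 - 17 + 1 = 25

25


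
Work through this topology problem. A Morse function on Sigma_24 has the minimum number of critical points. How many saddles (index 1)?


A perfect Morse function has m_k = b_k.
For Sigma_24: b_0=1, b_1=2g=48, b_2=1.
Saddles m_1 = 2g = 48

48


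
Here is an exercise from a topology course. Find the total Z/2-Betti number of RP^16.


H^k(RP^16; Z/2) = Z/2 for each 0 <= k <= 16.
Total dimension = 16 + 1 = 17

17


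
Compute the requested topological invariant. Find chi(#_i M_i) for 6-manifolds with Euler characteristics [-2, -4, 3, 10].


For n-manifolds: chi(A#B) = chi(A) + chi(B) - chi(S^6).
chi(S^6) = 1 + (-1)^6 = 2.
chi(#) = (sum chi_i) - (4-1)*chi(S^6) = 7 - 3*2 = 1

1


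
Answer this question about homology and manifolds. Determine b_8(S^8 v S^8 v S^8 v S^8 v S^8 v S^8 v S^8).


For a wedge of spheres, H_k (k>0) is free on one generator per sphere of dimension k.
Spheres of dimension 8: count = 7.
b_8 = 7

7


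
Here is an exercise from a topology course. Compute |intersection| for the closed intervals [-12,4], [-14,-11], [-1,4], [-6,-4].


Intersection = [max(a_i), min(b_i)] = [-1, -11].
Since -1 > -11, the intersection is empty.
Length = 0

0


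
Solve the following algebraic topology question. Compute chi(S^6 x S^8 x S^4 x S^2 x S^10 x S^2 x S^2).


chi is multiplicative: chi(X x Y) = chi(X) chi(Y).
Each even-dim sphere has chi = 2. There are 7 factors.
chi = 2^7 = 128

128


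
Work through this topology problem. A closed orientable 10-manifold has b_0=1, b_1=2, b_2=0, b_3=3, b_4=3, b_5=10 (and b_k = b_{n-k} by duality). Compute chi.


By Poincare duality b_k = b_{10-k}, so full Betti numbers: b_0=1, b_1=2, b_2=0, b_3=3, b_4=3, b_5=10, b_6=3, b_7=3, b_8=0, b_9=2, b_10=1.
chi = sum (-1)^k b_k = -12

-12


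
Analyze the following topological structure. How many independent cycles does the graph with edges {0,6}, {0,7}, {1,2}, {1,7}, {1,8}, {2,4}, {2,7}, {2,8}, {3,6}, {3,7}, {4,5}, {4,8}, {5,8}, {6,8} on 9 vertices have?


b_1 = E - V + (number of components).
E = 14, V = 9, components = 1.
b_1 = 14 - 9 + 1 = 6

6


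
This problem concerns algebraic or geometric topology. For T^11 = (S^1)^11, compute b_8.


By the Kunneth formula, b_k(T^n) = C(n,k).
b_8(T^11) = C(11,8).
C(11,8) = 11!/(8!*3!) = 165

165


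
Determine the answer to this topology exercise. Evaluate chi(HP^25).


HP^25 has one cell in each dimension 0, 4, ..., 4*25 (25+1 cells, all even-dim).
chi = 25 + 1 = 26

26


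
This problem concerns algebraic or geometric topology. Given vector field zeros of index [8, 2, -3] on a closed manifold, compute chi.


Poincare-Hopf: chi(M) = sum of indices of zeros.
chi = (8) + (2) + (-3) = 7

7


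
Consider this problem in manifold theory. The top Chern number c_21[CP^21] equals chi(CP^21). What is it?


For any closed oriented manifold, <e(TM),[M]> = chi(M).
chi(CP^21) = 21+1 = 22

22


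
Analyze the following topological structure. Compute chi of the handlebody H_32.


A genus-g handlebody deformation retracts to a wedge of g circles.
chi(vee_g S^1) = 1 - g.
chi(H_32) = 1 - 32 = -31

-31


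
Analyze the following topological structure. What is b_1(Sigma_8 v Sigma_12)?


For a wedge: H_1(A v B) = H_1(A) + H_1(B).
b_1(Sigma_8) = 16, b_1(Sigma_12) = 24.
b_1 = 16 + 24 = 40

40


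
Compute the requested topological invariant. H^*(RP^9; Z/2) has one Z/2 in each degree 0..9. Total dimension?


H^k(RP^9; Z/2) = Z/2 for each 0 <= k <= 9.
Total dimension = 9 + 1 = 10

10


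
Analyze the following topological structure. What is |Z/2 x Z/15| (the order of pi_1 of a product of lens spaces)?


pi_1(X x Y) = pi_1(X) x pi_1(Y).
pi_1(L(2,1)) = Z/2, pi_1(L(15,1)) = Z/15.
|Z/2 x Z/15| = 2 * 15 = 30

30


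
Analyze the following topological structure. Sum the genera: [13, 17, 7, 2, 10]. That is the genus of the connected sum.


Genus is additive under connected sum of orientable surfaces.
g = 13 + 17 + 7 + 2 + 10 = 49

49


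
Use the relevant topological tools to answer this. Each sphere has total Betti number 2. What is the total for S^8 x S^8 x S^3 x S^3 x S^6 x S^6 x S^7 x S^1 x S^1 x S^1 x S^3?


Total Betti number is multiplicative under products.
Each S^d (d>=1) has total Betti number 2.
There are 11 sphere factors.
Total = 2^11 = 2048

2048
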